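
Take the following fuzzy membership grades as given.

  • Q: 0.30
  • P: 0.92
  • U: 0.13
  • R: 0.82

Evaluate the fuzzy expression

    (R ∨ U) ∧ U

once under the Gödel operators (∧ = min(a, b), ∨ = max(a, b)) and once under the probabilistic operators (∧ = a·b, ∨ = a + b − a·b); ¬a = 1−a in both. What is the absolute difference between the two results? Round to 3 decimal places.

0.020

Under Gödel:
  R ∨ U = max(a, b) on (0.82, 0.13) = 0.82
  (R ∨ U) ∧ U = min(a, b) on (0.82, 0.13) = 0.13
  → value = 0.1300
Under probabilistic:
  R ∨ U = a + b − a·b on (0.8200, 0.1300) = 0.8434
  (R ∨ U) ∧ U = a·b on (0.8434, 0.1300) = 0.1096
  → value = 0.1096
|0.1300 − 0.1096| = 0.020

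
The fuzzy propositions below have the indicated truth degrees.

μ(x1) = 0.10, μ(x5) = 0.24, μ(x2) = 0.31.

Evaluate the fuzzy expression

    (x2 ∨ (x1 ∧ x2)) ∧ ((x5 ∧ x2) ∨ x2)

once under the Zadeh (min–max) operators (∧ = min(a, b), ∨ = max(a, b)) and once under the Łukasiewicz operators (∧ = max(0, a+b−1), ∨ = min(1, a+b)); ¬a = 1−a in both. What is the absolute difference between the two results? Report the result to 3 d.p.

Under Zadeh (min–max):
  x1 ∧ x2 = min(a, b) on (0.10, 0.31) = 0.10
  x2 ∨ (x1 ∧ x2) = max(a, b) on (0.31, 0.10) = 0.31
  x5 ∧ x2 = min(a, b) on (0.24, 0.31) = 0.24
  (x5 ∧ x2) ∨ x2 = max(a, b) on (0.24, 0.31) = 0.31
  (x2 ∨ (x1 ∧ x2)) ∧ ((x5 ∧ x2) ∨ x2) = min(a, b) on (0.31, 0.31) = 0.31
  → value = 0.3100
Under Łukasiewicz:
  x1 ∧ x2 = max(0, a+b−1) on (0.10, 0.31) = 0.00
  x2 ∨ (x1 ∧ x2) = min(1, a+b) on (0.31, 0.00) = 0.31
  x5 ∧ x2 = max(0, a+b−1) on (0.24, 0.31) = 0.00
  (x5 ∧ x2) ∨ x2 = min(1, a+b) on (0.00, 0.31) = 0.31
  (x2 ∨ (x1 ∧ x2)) ∧ ((x5 ∧ x2) ∨ x2) = max(0, a+b−1) on (0.31, 0.31) = 0.00
  → value = 0.0000
|0.3100 − 0.0000| = 0.310

0.310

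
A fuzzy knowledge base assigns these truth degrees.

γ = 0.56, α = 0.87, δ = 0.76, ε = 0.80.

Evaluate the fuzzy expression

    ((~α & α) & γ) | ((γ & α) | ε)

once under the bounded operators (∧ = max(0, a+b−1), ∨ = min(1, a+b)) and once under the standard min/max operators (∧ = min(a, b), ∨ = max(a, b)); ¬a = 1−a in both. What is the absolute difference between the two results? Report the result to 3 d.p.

Under bounded:
  ~α = 1 − 0.87 = 0.13
  ~α & α = max(0, a+b−1) on (0.13, 0.87) = 0.00
  (~α & α) & γ = max(0, a+b−1) on (0.00, 0.56) = 0.00
  γ & α = max(0, a+b−1) on (0.56, 0.87) = 0.43
  (γ & α) | ε = min(1, a+b) on (0.43, 0.80) = 1.00
  ((~α & α) & γ) | ((γ & α) | ε) = min(1, a+b) on (0.00, 1.00) = 1.00
  → value = 1.0000
Under standard min/max:
  ~α = 1 − 0.87 = 0.13
  ~α & α = min(a, b) on (0.13, 0.87) = 0.13
  (~α & α) & γ = min(a, b) on (0.13, 0.56) = 0.13
  γ & α = min(a, b) on (0.56, 0.87) = 0.56
  (γ & α) | ε = max(a, b) on (0.56, 0.80) = 0.80
  ((~α & α) & γ) | ((γ & α) | ε) = max(a, b) on (0.13, 0.80) = 0.80
  → value = 0.8000
|1.0000 − 0.8000| = 0.200

0.200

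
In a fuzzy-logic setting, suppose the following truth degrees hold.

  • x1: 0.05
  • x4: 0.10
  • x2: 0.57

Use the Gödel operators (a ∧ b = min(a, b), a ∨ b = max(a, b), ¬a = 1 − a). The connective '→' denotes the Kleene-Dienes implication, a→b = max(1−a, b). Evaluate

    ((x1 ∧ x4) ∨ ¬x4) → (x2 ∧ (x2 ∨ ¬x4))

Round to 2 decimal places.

x1 ∧ x4 = min(a, b) on (0.05, 0.10) = 0.05
¬x4 = 1 − 0.10 = 0.90
(x1 ∧ x4) ∨ ¬x4 = max(a, b) on (0.05, 0.90) = 0.90
¬x4 = 1 − 0.10 = 0.90
x2 ∨ ¬x4 = max(a, b) on (0.57, 0.90) = 0.90
x2 ∧ (x2 ∨ ¬x4) = min(a, b) on (0.57, 0.90) = 0.57
((x1 ∧ x4) ∨ ¬x4) → (x2 ∧ (x2 ∨ ¬x4))  [Kleene-Dienes: max(1−a, b)] with a=0.90, b=0.57 → 0.57

0.57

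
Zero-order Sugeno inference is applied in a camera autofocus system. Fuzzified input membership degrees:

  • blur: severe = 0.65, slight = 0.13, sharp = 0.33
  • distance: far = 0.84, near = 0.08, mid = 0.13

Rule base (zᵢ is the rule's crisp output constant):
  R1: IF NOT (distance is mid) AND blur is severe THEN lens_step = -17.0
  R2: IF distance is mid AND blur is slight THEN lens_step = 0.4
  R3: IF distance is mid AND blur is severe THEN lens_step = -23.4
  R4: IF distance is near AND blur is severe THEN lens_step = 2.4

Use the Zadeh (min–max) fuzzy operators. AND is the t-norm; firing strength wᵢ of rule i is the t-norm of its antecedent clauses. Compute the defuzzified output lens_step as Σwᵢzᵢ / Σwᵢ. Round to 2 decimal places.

-13.99

R1 (z=-17.0): ¬mid=1−0.13=0.87, severe=0.65; AND[min(a, b)] → w = 0.65
R2 (z=0.4): mid=0.13, slight=0.13; AND[min(a, b)] → w = 0.13
R3 (z=-23.4): mid=0.13, severe=0.65; AND[min(a, b)] → w = 0.13
R4 (z=2.4): near=0.08, severe=0.65; AND[min(a, b)] → w = 0.08
Weighted average = (0.65·-17.0 + 0.13·0.4 + 0.13·-23.4 + 0.08·2.4) / (0.65 + 0.13 + 0.13 + 0.08)
  = -13.8480 / 0.9900 = -13.99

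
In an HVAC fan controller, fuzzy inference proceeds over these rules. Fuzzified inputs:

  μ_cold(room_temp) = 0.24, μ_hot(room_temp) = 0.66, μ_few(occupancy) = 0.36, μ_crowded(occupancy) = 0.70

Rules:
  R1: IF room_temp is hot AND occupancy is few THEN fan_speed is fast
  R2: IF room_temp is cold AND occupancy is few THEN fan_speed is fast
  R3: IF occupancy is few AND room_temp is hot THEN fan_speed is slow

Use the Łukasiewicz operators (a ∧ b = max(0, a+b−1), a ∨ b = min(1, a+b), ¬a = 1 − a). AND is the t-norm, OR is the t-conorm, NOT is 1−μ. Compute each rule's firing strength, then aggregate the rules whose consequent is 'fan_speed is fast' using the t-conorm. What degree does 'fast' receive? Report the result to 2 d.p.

R1: hot=0.66, few=0.36; AND[max(0, a+b−1)] → w = 0.02
R2: cold=0.24, few=0.36; AND[max(0, a+b−1)] → w = 0.00
R3: few=0.36, hot=0.66; AND[max(0, a+b−1)] → w = 0.02
Rules with consequent 'fast': {R1, R2} → strengths 0.02, 0.00
Aggregate via t-conorm [min(1, a+b)]: 0.02

0.02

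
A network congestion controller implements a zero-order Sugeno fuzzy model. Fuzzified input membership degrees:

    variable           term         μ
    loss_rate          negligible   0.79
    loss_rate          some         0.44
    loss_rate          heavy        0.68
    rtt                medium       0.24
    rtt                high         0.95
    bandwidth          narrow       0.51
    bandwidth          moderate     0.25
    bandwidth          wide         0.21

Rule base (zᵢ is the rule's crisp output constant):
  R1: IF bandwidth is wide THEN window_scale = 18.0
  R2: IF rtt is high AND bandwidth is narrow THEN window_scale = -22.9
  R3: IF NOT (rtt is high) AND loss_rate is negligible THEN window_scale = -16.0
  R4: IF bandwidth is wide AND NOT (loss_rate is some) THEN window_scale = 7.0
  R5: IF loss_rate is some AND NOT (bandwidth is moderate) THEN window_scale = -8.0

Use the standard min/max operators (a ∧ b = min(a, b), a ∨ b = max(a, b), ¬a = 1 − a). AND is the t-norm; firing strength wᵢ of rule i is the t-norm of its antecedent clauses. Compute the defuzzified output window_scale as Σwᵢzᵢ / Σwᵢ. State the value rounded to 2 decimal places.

R1 (z=18.0): wide=0.21 → w = 0.21
R2 (z=-22.9): high=0.95, narrow=0.51; AND[min(a, b)] → w = 0.51
R3 (z=-16.0): ¬high=1−0.95=0.05, negligible=0.79; AND[min(a, b)] → w = 0.05
R4 (z=7.0): wide=0.21, ¬some=1−0.44=0.56; AND[min(a, b)] → w = 0.21
R5 (z=-8.0): some=0.44, ¬moderate=1−0.25=0.75; AND[min(a, b)] → w = 0.44
Weighted average = (0.21·18.0 + 0.51·-22.9 + 0.05·-16.0 + 0.21·7.0 + 0.44·-8.0) / (0.21 + 0.51 + 0.05 + 0.21 + 0.44)
  = -10.7490 / 1.4200 = -7.57

-7.57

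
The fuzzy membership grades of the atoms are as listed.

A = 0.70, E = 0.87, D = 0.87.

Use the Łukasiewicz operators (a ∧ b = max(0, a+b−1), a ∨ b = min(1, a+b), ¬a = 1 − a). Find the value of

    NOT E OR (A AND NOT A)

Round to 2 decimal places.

0.13

NOT E = 1 − 0.87 = 0.13
NOT A = 1 − 0.70 = 0.30
A AND NOT A = max(0, a+b−1) on (0.70, 0.30) = 0.00
NOT E OR (A AND NOT A) = min(1, a+b) on (0.13, 0.00) = 0.13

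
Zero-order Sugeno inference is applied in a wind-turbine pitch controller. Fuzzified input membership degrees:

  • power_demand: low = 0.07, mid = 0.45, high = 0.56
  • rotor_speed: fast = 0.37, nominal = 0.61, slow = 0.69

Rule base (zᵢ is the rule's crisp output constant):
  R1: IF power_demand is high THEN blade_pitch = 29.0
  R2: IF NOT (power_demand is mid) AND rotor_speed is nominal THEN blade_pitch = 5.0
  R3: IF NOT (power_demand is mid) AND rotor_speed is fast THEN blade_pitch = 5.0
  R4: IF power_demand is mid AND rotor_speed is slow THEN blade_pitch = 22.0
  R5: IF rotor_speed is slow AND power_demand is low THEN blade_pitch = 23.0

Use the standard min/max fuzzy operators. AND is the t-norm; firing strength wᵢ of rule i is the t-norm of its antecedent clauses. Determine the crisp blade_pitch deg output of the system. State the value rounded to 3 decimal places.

R1 (z=29.0): high=0.56 → w = 0.56
R2 (z=5.0): ¬mid=1−0.45=0.55, nominal=0.61; AND[min(a, b)] → w = 0.55
R3 (z=5.0): ¬mid=1−0.45=0.55, fast=0.37; AND[min(a, b)] → w = 0.37
R4 (z=22.0): mid=0.45, slow=0.69; AND[min(a, b)] → w = 0.45
R5 (z=23.0): slow=0.69, low=0.07; AND[min(a, b)] → w = 0.07
Weighted average = (0.56·29.0 + 0.55·5.0 + 0.37·5.0 + 0.45·22.0 + 0.07·23.0) / (0.56 + 0.55 + 0.37 + 0.45 + 0.07)
  = 32.3500 / 2.0000 = 16.175

16.175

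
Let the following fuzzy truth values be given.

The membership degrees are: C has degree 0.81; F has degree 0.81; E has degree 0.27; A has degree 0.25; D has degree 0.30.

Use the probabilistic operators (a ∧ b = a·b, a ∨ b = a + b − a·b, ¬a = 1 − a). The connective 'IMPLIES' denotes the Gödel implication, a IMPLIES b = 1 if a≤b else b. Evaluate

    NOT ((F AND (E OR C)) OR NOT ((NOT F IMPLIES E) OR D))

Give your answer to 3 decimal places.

E OR C = a + b − a·b on (0.2700, 0.8100) = 0.8613
F AND (E OR C) = a·b on (0.8100, 0.8613) = 0.6977
NOT F = 1 − 0.8100 = 0.1900
NOT F IMPLIES E  [Gödel: 1 if a≤b else b] with a=0.1900, b=0.2700 → 1.0000
(NOT F IMPLIES E) OR D = a + b − a·b on (1.0000, 0.3000) = 1.0000
NOT ((NOT F IMPLIES E) OR D) = 1 − 1.0000 = 0.0000
(F AND (E OR C)) OR NOT ((NOT F IMPLIES E) OR D) = a + b − a·b on (0.6977, 0.0000) = 0.6977
NOT ((F AND (E OR C)) OR NOT ((NOT F IMPLIES E) OR D)) = 1 − 0.6977 = 0.3023

0.302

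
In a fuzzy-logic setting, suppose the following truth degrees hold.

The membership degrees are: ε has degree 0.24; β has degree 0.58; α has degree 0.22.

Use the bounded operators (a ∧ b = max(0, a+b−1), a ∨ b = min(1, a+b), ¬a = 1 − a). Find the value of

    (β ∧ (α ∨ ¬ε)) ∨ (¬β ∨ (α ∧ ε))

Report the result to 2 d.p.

¬ε = 1 − 0.24 = 0.76
α ∨ ¬ε = min(1, a+b) on (0.22, 0.76) = 0.98
β ∧ (α ∨ ¬ε) = max(0, a+b−1) on (0.58, 0.98) = 0.56
¬β = 1 − 0.58 = 0.42
α ∧ ε = max(0, a+b−1) on (0.22, 0.24) = 0.00
¬β ∨ (α ∧ ε) = min(1, a+b) on (0.42, 0.00) = 0.42
(β ∧ (α ∨ ¬ε)) ∨ (¬β ∨ (α ∧ ε)) = min(1, a+b) on (0.56, 0.42) = 0.98

0.98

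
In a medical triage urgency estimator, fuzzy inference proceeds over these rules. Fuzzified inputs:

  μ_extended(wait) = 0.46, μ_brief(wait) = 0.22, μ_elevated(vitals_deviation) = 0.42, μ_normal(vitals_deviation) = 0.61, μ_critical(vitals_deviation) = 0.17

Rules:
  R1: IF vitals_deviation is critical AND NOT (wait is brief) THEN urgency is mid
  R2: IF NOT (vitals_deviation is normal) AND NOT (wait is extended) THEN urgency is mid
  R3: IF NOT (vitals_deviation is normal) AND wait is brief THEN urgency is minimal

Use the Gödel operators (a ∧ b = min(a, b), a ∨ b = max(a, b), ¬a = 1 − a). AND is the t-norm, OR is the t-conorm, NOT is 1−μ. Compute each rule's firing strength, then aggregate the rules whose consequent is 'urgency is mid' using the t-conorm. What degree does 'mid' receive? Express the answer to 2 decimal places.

0.39

R1: critical=0.17, ¬brief=1−0.22=0.78; AND[min(a, b)] → w = 0.17
R2: ¬normal=1−0.61=0.39, ¬extended=1−0.46=0.54; AND[min(a, b)] → w = 0.39
R3: ¬normal=1−0.61=0.39, brief=0.22; AND[min(a, b)] → w = 0.22
Rules with consequent 'mid': {R1, R2} → strengths 0.17, 0.39
Aggregate via t-conorm [max(a, b)]: 0.39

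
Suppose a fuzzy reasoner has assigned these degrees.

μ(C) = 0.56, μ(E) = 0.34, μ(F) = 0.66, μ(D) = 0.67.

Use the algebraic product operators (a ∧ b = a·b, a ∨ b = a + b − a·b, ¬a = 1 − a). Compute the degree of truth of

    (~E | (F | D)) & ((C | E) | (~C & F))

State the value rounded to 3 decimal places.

0.764

~E = 1 − 0.3400 = 0.6600
F | D = a + b − a·b on (0.6600, 0.6700) = 0.8878
~E | (F | D) = a + b − a·b on (0.6600, 0.8878) = 0.9619
C | E = a + b − a·b on (0.5600, 0.3400) = 0.7096
~C = 1 − 0.5600 = 0.4400
~C & F = a·b on (0.4400, 0.6600) = 0.2904
(C | E) | (~C & F) = a + b − a·b on (0.7096, 0.2904) = 0.7939
(~E | (F | D)) & ((C | E) | (~C & F)) = a·b on (0.9619, 0.7939) = 0.7636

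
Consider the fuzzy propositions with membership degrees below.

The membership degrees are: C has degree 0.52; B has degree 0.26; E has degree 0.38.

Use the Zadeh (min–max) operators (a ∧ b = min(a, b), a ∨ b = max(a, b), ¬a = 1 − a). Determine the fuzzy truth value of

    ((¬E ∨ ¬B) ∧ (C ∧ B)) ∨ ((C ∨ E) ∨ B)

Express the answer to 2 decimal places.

¬E = 1 − 0.38 = 0.62
¬B = 1 − 0.26 = 0.74
¬E ∨ ¬B = max(a, b) on (0.62, 0.74) = 0.74
C ∧ B = min(a, b) on (0.52, 0.26) = 0.26
(¬E ∨ ¬B) ∧ (C ∧ B) = min(a, b) on (0.74, 0.26) = 0.26
C ∨ E = max(a, b) on (0.52, 0.38) = 0.52
(C ∨ E) ∨ B = max(a, b) on (0.52, 0.26) = 0.52
((¬E ∨ ¬B) ∧ (C ∧ B)) ∨ ((C ∨ E) ∨ B) = max(a, b) on (0.26, 0.52) = 0.52

0.52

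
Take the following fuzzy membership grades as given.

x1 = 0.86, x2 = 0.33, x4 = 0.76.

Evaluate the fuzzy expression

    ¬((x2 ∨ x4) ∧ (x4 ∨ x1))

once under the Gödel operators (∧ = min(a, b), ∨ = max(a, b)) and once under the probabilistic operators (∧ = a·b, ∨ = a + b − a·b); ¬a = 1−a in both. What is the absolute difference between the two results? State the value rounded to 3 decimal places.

0.051

Under Gödel:
  x2 ∨ x4 = max(a, b) on (0.33, 0.76) = 0.76
  x4 ∨ x1 = max(a, b) on (0.76, 0.86) = 0.86
  (x2 ∨ x4) ∧ (x4 ∨ x1) = min(a, b) on (0.76, 0.86) = 0.76
  ¬((x2 ∨ x4) ∧ (x4 ∨ x1)) = 1 − 0.76 = 0.24
  → value = 0.2400
Under probabilistic:
  x2 ∨ x4 = a + b − a·b on (0.3300, 0.7600) = 0.8392
  x4 ∨ x1 = a + b − a·b on (0.7600, 0.8600) = 0.9664
  (x2 ∨ x4) ∧ (x4 ∨ x1) = a·b on (0.8392, 0.9664) = 0.8110
  ¬((x2 ∨ x4) ∧ (x4 ∨ x1)) = 1 − 0.8110 = 0.1890
  → value = 0.1890
|0.2400 − 0.1890| = 0.051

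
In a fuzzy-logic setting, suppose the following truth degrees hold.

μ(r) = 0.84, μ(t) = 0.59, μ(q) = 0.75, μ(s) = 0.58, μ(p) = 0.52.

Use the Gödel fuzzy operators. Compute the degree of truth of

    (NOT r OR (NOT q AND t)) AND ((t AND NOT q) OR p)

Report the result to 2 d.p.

NOT r = 1 − 0.84 = 0.16
NOT q = 1 − 0.75 = 0.25
NOT q AND t = min(a, b) on (0.25, 0.59) = 0.25
NOT r OR (NOT q AND t) = max(a, b) on (0.16, 0.25) = 0.25
NOT q = 1 − 0.75 = 0.25
t AND NOT q = min(a, b) on (0.59, 0.25) = 0.25
(t AND NOT q) OR p = max(a, b) on (0.25, 0.52) = 0.52
(NOT r OR (NOT q AND t)) AND ((t AND NOT q) OR p) = min(a, b) on (0.25, 0.52) = 0.25

0.25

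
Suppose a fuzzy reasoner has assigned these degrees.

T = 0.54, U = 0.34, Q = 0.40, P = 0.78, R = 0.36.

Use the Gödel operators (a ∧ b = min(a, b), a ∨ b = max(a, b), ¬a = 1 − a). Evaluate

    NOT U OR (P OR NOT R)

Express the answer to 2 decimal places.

NOT U = 1 − 0.34 = 0.66
NOT R = 1 − 0.36 = 0.64
P OR NOT R = max(a, b) on (0.78, 0.64) = 0.78
NOT U OR (P OR NOT R) = max(a, b) on (0.66, 0.78) = 0.78

0.78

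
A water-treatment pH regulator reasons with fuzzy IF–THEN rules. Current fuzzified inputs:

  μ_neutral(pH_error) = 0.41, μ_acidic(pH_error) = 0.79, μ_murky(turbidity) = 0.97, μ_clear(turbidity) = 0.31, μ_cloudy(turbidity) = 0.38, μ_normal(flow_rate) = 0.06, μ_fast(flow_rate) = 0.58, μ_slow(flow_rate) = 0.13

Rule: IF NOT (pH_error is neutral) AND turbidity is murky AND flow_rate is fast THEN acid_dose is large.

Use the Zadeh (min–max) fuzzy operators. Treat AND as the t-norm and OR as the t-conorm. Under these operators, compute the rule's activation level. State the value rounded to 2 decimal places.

0.58

firing strength: ¬neutral=1−0.41=0.59, murky=0.97, fast=0.58; AND[min(a, b)] → w = 0.58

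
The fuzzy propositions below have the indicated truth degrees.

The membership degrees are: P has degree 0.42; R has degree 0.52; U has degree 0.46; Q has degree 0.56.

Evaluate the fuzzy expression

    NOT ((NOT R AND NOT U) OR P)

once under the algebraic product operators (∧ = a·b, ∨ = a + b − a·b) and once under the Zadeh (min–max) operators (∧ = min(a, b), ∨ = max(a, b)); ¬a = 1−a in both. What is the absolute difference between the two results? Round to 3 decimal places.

0.090

Under algebraic product:
  NOT R = 1 − 0.5200 = 0.4800
  NOT U = 1 − 0.4600 = 0.5400
  NOT R AND NOT U = a·b on (0.4800, 0.5400) = 0.2592
  (NOT R AND NOT U) OR P = a + b − a·b on (0.2592, 0.4200) = 0.5703
  NOT ((NOT R AND NOT U) OR P) = 1 − 0.5703 = 0.4297
  → value = 0.4297
Under Zadeh (min–max):
  NOT R = 1 − 0.52 = 0.48
  NOT U = 1 − 0.46 = 0.54
  NOT R AND NOT U = min(a, b) on (0.48, 0.54) = 0.48
  (NOT R AND NOT U) OR P = max(a, b) on (0.48, 0.42) = 0.48
  NOT ((NOT R AND NOT U) OR P) = 1 − 0.48 = 0.52
  → value = 0.5200
|0.4297 − 0.5200| = 0.090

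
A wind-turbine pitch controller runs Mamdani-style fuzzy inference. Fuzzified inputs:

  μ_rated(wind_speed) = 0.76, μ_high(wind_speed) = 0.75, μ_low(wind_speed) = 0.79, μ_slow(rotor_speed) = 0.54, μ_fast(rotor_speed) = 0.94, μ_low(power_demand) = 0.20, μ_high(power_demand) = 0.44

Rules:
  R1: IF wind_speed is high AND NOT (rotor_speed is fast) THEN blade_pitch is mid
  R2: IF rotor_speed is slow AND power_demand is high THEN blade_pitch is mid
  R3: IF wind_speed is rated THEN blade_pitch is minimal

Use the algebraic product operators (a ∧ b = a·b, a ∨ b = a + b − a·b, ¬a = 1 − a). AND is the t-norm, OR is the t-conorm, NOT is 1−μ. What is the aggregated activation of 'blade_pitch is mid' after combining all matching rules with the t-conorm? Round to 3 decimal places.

0.272

R1: high=0.75, ¬fast=1−0.94=0.06; AND[a·b] → w = 0.0450
R2: slow=0.54, high=0.44; AND[a·b] → w = 0.2376
R3: rated=0.76 → w = 0.7600
Rules with consequent 'mid': {R1, R2} → strengths 0.0450, 0.2376
Aggregate via t-conorm [a + b − a·b]: 0.2719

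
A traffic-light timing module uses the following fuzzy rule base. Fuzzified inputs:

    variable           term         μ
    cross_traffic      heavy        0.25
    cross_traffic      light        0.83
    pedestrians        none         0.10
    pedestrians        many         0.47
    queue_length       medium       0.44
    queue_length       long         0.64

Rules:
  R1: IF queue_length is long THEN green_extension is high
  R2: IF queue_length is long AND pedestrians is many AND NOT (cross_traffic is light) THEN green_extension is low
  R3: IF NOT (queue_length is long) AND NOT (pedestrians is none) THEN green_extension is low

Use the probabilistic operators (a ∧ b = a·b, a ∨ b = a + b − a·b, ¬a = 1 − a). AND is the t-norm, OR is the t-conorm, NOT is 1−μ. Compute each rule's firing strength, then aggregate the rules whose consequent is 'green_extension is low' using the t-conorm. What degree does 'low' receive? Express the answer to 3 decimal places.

R1: long=0.64 → w = 0.6400
R2: long=0.64, many=0.47, ¬light=1−0.83=0.17; AND[a·b] → w = 0.0511
R3: ¬long=1−0.64=0.36, ¬none=1−0.10=0.90; AND[a·b] → w = 0.3240
Rules with consequent 'low': {R2, R3} → strengths 0.0511, 0.3240
Aggregate via t-conorm [a + b − a·b]: 0.3586

0.359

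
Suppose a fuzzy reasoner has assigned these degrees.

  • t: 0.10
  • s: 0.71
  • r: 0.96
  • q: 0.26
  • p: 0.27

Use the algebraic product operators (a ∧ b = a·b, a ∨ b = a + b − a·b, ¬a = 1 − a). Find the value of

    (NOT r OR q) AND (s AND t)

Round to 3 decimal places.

NOT r = 1 − 0.9600 = 0.0400
NOT r OR q = a + b − a·b on (0.0400, 0.2600) = 0.2896
s AND t = a·b on (0.7100, 0.1000) = 0.0710
(NOT r OR q) AND (s AND t) = a·b on (0.2896, 0.0710) = 0.0206

0.021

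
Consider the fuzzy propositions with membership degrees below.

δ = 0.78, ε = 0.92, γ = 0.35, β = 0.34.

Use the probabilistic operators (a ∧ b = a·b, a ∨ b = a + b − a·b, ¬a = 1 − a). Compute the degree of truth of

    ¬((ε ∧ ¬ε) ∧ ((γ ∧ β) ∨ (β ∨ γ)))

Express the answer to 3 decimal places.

0.954

¬ε = 1 − 0.9200 = 0.0800
ε ∧ ¬ε = a·b on (0.9200, 0.0800) = 0.0736
γ ∧ β = a·b on (0.3500, 0.3400) = 0.1190
β ∨ γ = a + b − a·b on (0.3400, 0.3500) = 0.5710
(γ ∧ β) ∨ (β ∨ γ) = a + b − a·b on (0.1190, 0.5710) = 0.6221
(ε ∧ ¬ε) ∧ ((γ ∧ β) ∨ (β ∨ γ)) = a·b on (0.0736, 0.6221) = 0.0458
¬((ε ∧ ¬ε) ∧ ((γ ∧ β) ∨ (β ∨ γ))) = 1 − 0.0458 = 0.9542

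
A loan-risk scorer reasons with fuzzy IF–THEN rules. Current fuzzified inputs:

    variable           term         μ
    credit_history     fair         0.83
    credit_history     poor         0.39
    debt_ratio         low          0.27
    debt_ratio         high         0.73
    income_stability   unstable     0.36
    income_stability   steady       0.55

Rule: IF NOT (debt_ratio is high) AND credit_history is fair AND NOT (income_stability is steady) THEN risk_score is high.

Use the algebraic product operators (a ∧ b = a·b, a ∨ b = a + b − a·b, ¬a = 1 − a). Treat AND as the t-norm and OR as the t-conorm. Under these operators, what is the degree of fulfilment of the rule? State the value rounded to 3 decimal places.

0.101

firing strength: ¬high=1−0.73=0.27, fair=0.83, ¬steady=1−0.55=0.45; AND[a·b] → w = 0.1008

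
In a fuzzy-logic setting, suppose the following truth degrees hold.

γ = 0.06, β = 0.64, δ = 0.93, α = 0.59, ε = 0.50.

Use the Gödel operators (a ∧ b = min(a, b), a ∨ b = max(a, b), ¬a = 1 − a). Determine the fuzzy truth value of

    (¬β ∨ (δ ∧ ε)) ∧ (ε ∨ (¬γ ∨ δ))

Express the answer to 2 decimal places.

¬β = 1 − 0.64 = 0.36
δ ∧ ε = min(a, b) on (0.93, 0.50) = 0.50
¬β ∨ (δ ∧ ε) = max(a, b) on (0.36, 0.50) = 0.50
¬γ = 1 − 0.06 = 0.94
¬γ ∨ δ = max(a, b) on (0.94, 0.93) = 0.94
ε ∨ (¬γ ∨ δ) = max(a, b) on (0.50, 0.94) = 0.94
(¬β ∨ (δ ∧ ε)) ∧ (ε ∨ (¬γ ∨ δ)) = min(a, b) on (0.50, 0.94) = 0.50

0.50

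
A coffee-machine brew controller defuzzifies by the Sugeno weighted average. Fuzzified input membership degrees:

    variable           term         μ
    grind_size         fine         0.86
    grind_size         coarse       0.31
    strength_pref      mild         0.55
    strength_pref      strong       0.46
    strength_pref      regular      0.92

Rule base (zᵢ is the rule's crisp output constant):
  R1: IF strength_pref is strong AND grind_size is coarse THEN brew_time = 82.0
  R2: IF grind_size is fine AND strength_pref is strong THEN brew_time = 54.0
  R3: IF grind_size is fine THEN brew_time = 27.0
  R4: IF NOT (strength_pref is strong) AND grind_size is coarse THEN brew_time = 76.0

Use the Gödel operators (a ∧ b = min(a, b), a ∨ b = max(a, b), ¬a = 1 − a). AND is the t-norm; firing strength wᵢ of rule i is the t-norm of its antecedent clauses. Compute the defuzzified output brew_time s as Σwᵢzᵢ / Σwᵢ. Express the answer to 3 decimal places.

R1 (z=82.0): strong=0.46, coarse=0.31; AND[min(a, b)] → w = 0.31
R2 (z=54.0): fine=0.86, strong=0.46; AND[min(a, b)] → w = 0.46
R3 (z=27.0): fine=0.86 → w = 0.86
R4 (z=76.0): ¬strong=1−0.46=0.54, coarse=0.31; AND[min(a, b)] → w = 0.31
Weighted average = (0.31·82.0 + 0.46·54.0 + 0.86·27.0 + 0.31·76.0) / (0.31 + 0.46 + 0.86 + 0.31)
  = 97.0400 / 1.9400 = 50.021

50.021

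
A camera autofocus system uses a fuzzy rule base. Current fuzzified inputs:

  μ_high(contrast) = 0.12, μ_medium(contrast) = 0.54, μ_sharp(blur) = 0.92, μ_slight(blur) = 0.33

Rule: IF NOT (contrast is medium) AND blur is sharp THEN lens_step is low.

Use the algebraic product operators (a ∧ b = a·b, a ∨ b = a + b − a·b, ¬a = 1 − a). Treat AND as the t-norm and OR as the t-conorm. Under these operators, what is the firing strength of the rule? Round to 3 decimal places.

firing strength: ¬medium=1−0.54=0.46, sharp=0.92; AND[a·b] → w = 0.4232

0.423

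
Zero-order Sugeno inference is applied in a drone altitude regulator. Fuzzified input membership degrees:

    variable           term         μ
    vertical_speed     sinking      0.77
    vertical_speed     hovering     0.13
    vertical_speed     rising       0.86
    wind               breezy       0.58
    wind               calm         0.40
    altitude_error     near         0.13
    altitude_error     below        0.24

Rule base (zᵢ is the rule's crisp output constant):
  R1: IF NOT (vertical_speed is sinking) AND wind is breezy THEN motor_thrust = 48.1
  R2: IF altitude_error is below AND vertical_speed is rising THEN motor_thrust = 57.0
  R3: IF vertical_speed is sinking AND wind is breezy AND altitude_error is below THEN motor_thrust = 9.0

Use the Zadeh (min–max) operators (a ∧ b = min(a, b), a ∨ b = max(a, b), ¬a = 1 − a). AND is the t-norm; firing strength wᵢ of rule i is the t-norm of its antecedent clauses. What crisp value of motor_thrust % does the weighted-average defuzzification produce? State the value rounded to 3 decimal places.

R1 (z=48.1): ¬sinking=1−0.77=0.23, breezy=0.58; AND[min(a, b)] → w = 0.23
R2 (z=57.0): below=0.24, rising=0.86; AND[min(a, b)] → w = 0.24
R3 (z=9.0): sinking=0.77, breezy=0.58, below=0.24; AND[min(a, b)] → w = 0.24
Weighted average = (0.23·48.1 + 0.24·57.0 + 0.24·9.0) / (0.23 + 0.24 + 0.24)
  = 26.9030 / 0.7100 = 37.892

37.892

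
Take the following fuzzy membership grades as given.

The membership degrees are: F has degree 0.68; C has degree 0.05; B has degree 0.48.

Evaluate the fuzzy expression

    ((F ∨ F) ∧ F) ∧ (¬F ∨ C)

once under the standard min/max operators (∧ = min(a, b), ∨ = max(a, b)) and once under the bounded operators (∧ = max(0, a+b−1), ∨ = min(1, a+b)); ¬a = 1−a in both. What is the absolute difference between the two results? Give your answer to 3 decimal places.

Under standard min/max:
  F ∨ F = max(a, b) on (0.68, 0.68) = 0.68
  (F ∨ F) ∧ F = min(a, b) on (0.68, 0.68) = 0.68
  ¬F = 1 − 0.68 = 0.32
  ¬F ∨ C = max(a, b) on (0.32, 0.05) = 0.32
  ((F ∨ F) ∧ F) ∧ (¬F ∨ C) = min(a, b) on (0.68, 0.32) = 0.32
  → value = 0.3200
Under bounded:
  F ∨ F = min(1, a+b) on (0.68, 0.68) = 1.00
  (F ∨ F) ∧ F = max(0, a+b−1) on (1.00, 0.68) = 0.68
  ¬F = 1 − 0.68 = 0.32
  ¬F ∨ C = min(1, a+b) on (0.32, 0.05) = 0.37
  ((F ∨ F) ∧ F) ∧ (¬F ∨ C) = max(0, a+b−1) on (0.68, 0.37) = 0.05
  → value = 0.0500
|0.3200 − 0.0500| = 0.270

0.270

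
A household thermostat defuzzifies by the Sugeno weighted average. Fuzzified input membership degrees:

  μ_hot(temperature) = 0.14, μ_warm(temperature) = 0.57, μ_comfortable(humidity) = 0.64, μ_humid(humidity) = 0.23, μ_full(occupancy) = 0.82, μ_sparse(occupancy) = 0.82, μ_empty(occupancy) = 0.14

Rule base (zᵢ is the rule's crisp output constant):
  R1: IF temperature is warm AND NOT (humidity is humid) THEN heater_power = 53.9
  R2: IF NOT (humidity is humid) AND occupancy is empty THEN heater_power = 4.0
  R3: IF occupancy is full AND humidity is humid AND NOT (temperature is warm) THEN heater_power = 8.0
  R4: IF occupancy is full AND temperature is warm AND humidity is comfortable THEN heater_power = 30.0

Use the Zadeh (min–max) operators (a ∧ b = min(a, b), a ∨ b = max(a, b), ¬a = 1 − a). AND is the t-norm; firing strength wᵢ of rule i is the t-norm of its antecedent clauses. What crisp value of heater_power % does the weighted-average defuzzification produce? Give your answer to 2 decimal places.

33.26

R1 (z=53.9): warm=0.57, ¬humid=1−0.23=0.77; AND[min(a, b)] → w = 0.57
R2 (z=4.0): ¬humid=1−0.23=0.77, empty=0.14; AND[min(a, b)] → w = 0.14
R3 (z=8.0): full=0.82, humid=0.23, ¬warm=1−0.57=0.43; AND[min(a, b)] → w = 0.23
R4 (z=30.0): full=0.82, warm=0.57, comfortable=0.64; AND[min(a, b)] → w = 0.57
Weighted average = (0.57·53.9 + 0.14·4.0 + 0.23·8.0 + 0.57·30.0) / (0.57 + 0.14 + 0.23 + 0.57)
  = 50.2230 / 1.5100 = 33.26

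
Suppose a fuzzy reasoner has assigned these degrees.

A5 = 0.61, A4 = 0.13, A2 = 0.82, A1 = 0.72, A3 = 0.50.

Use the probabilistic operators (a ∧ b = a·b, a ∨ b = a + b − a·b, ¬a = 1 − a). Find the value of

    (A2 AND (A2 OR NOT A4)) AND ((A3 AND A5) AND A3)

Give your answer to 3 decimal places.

NOT A4 = 1 − 0.1300 = 0.8700
A2 OR NOT A4 = a + b − a·b on (0.8200, 0.8700) = 0.9766
A2 AND (A2 OR NOT A4) = a·b on (0.8200, 0.9766) = 0.8008
A3 AND A5 = a·b on (0.5000, 0.6100) = 0.3050
(A3 AND A5) AND A3 = a·b on (0.3050, 0.5000) = 0.1525
(A2 AND (A2 OR NOT A4)) AND ((A3 AND A5) AND A3) = a·b on (0.8008, 0.1525) = 0.1221

0.122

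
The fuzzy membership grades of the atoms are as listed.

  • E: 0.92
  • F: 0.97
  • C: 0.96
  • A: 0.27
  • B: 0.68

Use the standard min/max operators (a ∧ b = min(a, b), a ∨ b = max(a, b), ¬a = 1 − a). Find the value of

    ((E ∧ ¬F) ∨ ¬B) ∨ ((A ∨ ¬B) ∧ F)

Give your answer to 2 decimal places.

0.32

¬F = 1 − 0.97 = 0.03
E ∧ ¬F = min(a, b) on (0.92, 0.03) = 0.03
¬B = 1 − 0.68 = 0.32
(E ∧ ¬F) ∨ ¬B = max(a, b) on (0.03, 0.32) = 0.32
¬B = 1 − 0.68 = 0.32
A ∨ ¬B = max(a, b) on (0.27, 0.32) = 0.32
(A ∨ ¬B) ∧ F = min(a, b) on (0.32, 0.97) = 0.32
((E ∧ ¬F) ∨ ¬B) ∨ ((A ∨ ¬B) ∧ F) = max(a, b) on (0.32, 0.32) = 0.32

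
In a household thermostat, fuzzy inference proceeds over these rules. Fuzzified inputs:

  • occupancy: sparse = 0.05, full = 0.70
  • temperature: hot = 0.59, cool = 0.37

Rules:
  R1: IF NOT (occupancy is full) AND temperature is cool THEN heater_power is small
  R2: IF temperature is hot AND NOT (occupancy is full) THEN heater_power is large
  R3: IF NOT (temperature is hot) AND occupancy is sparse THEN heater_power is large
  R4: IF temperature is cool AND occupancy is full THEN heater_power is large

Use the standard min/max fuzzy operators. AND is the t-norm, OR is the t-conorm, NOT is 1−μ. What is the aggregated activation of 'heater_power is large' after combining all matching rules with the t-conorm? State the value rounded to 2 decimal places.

0.37

R1: ¬full=1−0.70=0.30, cool=0.37; AND[min(a, b)] → w = 0.30
R2: hot=0.59, ¬full=1−0.70=0.30; AND[min(a, b)] → w = 0.30
R3: ¬hot=1−0.59=0.41, sparse=0.05; AND[min(a, b)] → w = 0.05
R4: cool=0.37, full=0.70; AND[min(a, b)] → w = 0.37
Rules with consequent 'large': {R2, R3, R4} → strengths 0.30, 0.05, 0.37
Aggregate via t-conorm [max(a, b)]: 0.37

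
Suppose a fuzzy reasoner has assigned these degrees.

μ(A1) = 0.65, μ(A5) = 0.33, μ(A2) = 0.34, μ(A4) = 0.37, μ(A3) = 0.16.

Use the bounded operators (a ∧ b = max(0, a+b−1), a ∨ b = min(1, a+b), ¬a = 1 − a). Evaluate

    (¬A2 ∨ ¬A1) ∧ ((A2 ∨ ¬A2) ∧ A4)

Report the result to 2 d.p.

¬A2 = 1 − 0.34 = 0.66
¬A1 = 1 − 0.65 = 0.35
¬A2 ∨ ¬A1 = min(1, a+b) on (0.66, 0.35) = 1.00
¬A2 = 1 − 0.34 = 0.66
A2 ∨ ¬A2 = min(1, a+b) on (0.34, 0.66) = 1.00
(A2 ∨ ¬A2) ∧ A4 = max(0, a+b−1) on (1.00, 0.37) = 0.37
(¬A2 ∨ ¬A1) ∧ ((A2 ∨ ¬A2) ∧ A4) = max(0, a+b−1) on (1.00, 0.37) = 0.37

0.37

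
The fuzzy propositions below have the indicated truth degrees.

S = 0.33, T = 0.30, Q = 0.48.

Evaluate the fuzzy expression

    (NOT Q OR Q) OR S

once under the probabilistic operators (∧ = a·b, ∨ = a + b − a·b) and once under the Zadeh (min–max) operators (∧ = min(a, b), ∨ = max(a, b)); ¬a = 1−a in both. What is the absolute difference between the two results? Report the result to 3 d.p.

Under probabilistic:
  NOT Q = 1 − 0.4800 = 0.5200
  NOT Q OR Q = a + b − a·b on (0.5200, 0.4800) = 0.7504
  (NOT Q OR Q) OR S = a + b − a·b on (0.7504, 0.3300) = 0.8328
  → value = 0.8328
Under Zadeh (min–max):
  NOT Q = 1 − 0.48 = 0.52
  NOT Q OR Q = max(a, b) on (0.52, 0.48) = 0.52
  (NOT Q OR Q) OR S = max(a, b) on (0.52, 0.33) = 0.52
  → value = 0.5200
|0.8328 − 0.5200| = 0.313

0.313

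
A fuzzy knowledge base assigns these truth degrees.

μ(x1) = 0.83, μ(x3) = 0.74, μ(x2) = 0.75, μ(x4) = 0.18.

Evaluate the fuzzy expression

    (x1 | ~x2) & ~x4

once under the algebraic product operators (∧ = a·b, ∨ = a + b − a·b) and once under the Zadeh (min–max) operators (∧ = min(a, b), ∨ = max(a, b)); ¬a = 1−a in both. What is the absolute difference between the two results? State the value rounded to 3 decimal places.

Under algebraic product:
  ~x2 = 1 − 0.7500 = 0.2500
  x1 | ~x2 = a + b − a·b on (0.8300, 0.2500) = 0.8725
  ~x4 = 1 − 0.1800 = 0.8200
  (x1 | ~x2) & ~x4 = a·b on (0.8725, 0.8200) = 0.7155
  → value = 0.7155
Under Zadeh (min–max):
  ~x2 = 1 − 0.75 = 0.25
  x1 | ~x2 = max(a, b) on (0.83, 0.25) = 0.83
  ~x4 = 1 − 0.18 = 0.82
  (x1 | ~x2) & ~x4 = min(a, b) on (0.83, 0.82) = 0.82
  → value = 0.8200
|0.7155 − 0.8200| = 0.105

0.105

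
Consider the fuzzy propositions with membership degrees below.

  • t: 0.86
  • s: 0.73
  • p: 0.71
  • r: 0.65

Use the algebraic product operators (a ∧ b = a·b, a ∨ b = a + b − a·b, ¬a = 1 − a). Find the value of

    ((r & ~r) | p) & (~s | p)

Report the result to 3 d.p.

~r = 1 − 0.6500 = 0.3500
r & ~r = a·b on (0.6500, 0.3500) = 0.2275
(r & ~r) | p = a + b − a·b on (0.2275, 0.7100) = 0.7760
~s = 1 − 0.7300 = 0.2700
~s | p = a + b − a·b on (0.2700, 0.7100) = 0.7883
((r & ~r) | p) & (~s | p) = a·b on (0.7760, 0.7883) = 0.6117

0.612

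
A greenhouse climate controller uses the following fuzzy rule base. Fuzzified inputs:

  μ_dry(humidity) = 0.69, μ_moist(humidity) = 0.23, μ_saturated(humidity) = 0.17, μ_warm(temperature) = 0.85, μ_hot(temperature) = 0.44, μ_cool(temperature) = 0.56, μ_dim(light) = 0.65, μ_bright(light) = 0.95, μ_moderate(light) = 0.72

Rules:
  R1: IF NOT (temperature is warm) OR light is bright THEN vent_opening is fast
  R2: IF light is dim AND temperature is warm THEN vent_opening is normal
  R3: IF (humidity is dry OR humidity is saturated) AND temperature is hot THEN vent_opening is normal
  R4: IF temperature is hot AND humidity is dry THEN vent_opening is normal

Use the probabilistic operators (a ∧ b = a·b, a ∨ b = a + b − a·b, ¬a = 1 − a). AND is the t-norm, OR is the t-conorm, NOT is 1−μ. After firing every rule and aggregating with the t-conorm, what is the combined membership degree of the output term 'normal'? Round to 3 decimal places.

R1: ¬warm=1−0.85=0.15, bright=0.95; OR[a + b − a·b] → w = 0.9575
R2: dim=0.65, warm=0.85; AND[a·b] → w = 0.5525
R3: (dry=0.69 OR saturated=0.17) = 0.7427; AND[a·b] with hot=0.44 → w = 0.3268
R4: hot=0.44, dry=0.69; AND[a·b] → w = 0.3036
Rules with consequent 'normal': {R2, R3, R4} → strengths 0.5525, 0.3268, 0.3036
Aggregate via t-conorm [a + b − a·b]: 0.7902

0.790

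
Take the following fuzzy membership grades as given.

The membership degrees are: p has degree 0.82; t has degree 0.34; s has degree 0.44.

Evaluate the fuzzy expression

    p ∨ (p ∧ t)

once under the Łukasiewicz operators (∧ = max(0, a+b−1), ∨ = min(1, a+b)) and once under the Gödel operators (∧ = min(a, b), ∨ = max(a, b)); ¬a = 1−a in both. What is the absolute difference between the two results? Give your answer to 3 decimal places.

0.160

Under Łukasiewicz:
  p ∧ t = max(0, a+b−1) on (0.82, 0.34) = 0.16
  p ∨ (p ∧ t) = min(1, a+b) on (0.82, 0.16) = 0.98
  → value = 0.9800
Under Gödel:
  p ∧ t = min(a, b) on (0.82, 0.34) = 0.34
  p ∨ (p ∧ t) = max(a, b) on (0.82, 0.34) = 0.82
  → value = 0.8200
|0.9800 − 0.8200| = 0.160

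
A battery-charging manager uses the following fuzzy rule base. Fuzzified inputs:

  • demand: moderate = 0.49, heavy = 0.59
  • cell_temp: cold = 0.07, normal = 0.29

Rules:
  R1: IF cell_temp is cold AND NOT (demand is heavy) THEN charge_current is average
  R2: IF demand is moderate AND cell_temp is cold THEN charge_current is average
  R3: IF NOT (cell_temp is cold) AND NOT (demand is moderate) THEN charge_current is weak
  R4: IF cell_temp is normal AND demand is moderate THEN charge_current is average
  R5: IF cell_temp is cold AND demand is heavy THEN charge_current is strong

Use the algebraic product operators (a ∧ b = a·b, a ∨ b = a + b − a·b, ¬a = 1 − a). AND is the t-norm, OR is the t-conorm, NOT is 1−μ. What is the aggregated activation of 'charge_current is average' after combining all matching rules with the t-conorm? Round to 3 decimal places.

0.195

R1: cold=0.07, ¬heavy=1−0.59=0.41; AND[a·b] → w = 0.0287
R2: moderate=0.49, cold=0.07; AND[a·b] → w = 0.0343
R3: ¬cold=1−0.07=0.93, ¬moderate=1−0.49=0.51; AND[a·b] → w = 0.4743
R4: normal=0.29, moderate=0.49; AND[a·b] → w = 0.1421
R5: cold=0.07, heavy=0.59; AND[a·b] → w = 0.0413
Rules with consequent 'average': {R1, R2, R4} → strengths 0.0287, 0.0343, 0.1421
Aggregate via t-conorm [a + b − a·b]: 0.1953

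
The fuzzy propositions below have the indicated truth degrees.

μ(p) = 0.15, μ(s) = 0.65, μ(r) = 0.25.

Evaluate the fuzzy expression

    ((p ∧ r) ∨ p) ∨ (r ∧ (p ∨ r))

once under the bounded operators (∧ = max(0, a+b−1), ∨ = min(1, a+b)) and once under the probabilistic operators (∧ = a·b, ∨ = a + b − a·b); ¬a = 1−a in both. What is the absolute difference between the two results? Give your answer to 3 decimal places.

Under bounded:
  p ∧ r = max(0, a+b−1) on (0.15, 0.25) = 0.00
  (p ∧ r) ∨ p = min(1, a+b) on (0.00, 0.15) = 0.15
  p ∨ r = min(1, a+b) on (0.15, 0.25) = 0.40
  r ∧ (p ∨ r) = max(0, a+b−1) on (0.25, 0.40) = 0.00
  ((p ∧ r) ∨ p) ∨ (r ∧ (p ∨ r)) = min(1, a+b) on (0.15, 0.00) = 0.15
  → value = 0.1500
Under probabilistic:
  p ∧ r = a·b on (0.1500, 0.2500) = 0.0375
  (p ∧ r) ∨ p = a + b − a·b on (0.0375, 0.1500) = 0.1819
  p ∨ r = a + b − a·b on (0.1500, 0.2500) = 0.3625
  r ∧ (p ∨ r) = a·b on (0.2500, 0.3625) = 0.0906
  ((p ∧ r) ∨ p) ∨ (r ∧ (p ∨ r)) = a + b − a·b on (0.1819, 0.0906) = 0.2560
  → value = 0.2560
|0.1500 − 0.2560| = 0.106

0.106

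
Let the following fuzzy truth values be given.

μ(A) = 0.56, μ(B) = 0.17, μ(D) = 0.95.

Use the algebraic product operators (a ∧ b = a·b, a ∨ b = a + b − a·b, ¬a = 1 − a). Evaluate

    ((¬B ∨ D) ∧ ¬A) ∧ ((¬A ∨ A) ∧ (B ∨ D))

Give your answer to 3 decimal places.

¬B = 1 − 0.1700 = 0.8300
¬B ∨ D = a + b − a·b on (0.8300, 0.9500) = 0.9915
¬A = 1 − 0.5600 = 0.4400
(¬B ∨ D) ∧ ¬A = a·b on (0.9915, 0.4400) = 0.4363
¬A = 1 − 0.5600 = 0.4400
¬A ∨ A = a + b − a·b on (0.4400, 0.5600) = 0.7536
B ∨ D = a + b − a·b on (0.1700, 0.9500) = 0.9585
(¬A ∨ A) ∧ (B ∨ D) = a·b on (0.7536, 0.9585) = 0.7223
((¬B ∨ D) ∧ ¬A) ∧ ((¬A ∨ A) ∧ (B ∨ D)) = a·b on (0.4363, 0.7223) = 0.3151

0.315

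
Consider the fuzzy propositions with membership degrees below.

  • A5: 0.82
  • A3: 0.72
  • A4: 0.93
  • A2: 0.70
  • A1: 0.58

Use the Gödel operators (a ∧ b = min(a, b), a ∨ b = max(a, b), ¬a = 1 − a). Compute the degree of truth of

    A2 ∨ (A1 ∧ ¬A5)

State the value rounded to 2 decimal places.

¬A5 = 1 − 0.82 = 0.18
A1 ∧ ¬A5 = min(a, b) on (0.58, 0.18) = 0.18
A2 ∨ (A1 ∧ ¬A5) = max(a, b) on (0.70, 0.18) = 0.70

0.70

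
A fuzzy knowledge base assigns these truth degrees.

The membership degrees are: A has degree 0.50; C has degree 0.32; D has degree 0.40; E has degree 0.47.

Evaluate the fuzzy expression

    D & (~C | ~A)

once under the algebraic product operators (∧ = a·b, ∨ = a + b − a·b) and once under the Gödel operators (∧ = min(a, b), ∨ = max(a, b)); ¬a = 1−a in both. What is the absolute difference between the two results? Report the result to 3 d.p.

Under algebraic product:
  ~C = 1 − 0.3200 = 0.6800
  ~A = 1 − 0.5000 = 0.5000
  ~C | ~A = a + b − a·b on (0.6800, 0.5000) = 0.8400
  D & (~C | ~A) = a·b on (0.4000, 0.8400) = 0.3360
  → value = 0.3360
Under Gödel:
  ~C = 1 − 0.32 = 0.68
  ~A = 1 − 0.50 = 0.50
  ~C | ~A = max(a, b) on (0.68, 0.50) = 0.68
  D & (~C | ~A) = min(a, b) on (0.40, 0.68) = 0.40
  → value = 0.4000
|0.3360 − 0.4000| = 0.064

0.064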